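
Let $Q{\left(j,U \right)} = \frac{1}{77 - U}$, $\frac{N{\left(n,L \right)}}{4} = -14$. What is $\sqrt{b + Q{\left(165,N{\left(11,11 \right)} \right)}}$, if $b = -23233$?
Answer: $\frac{306 i \sqrt{4389}}{133} \approx 152.42 i$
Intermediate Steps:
$N{\left(n,L \right)} = -56$ ($N{\left(n,L \right)} = 4 \left(-14\right) = -56$)
$\sqrt{b + Q{\left(165,N{\left(11,11 \right)} \right)}} = \sqrt{-23233 - \frac{1}{-77 - 56}} = \sqrt{-23233 - \frac{1}{-133}} = \sqrt{-23233 - - \frac{1}{133}} = \sqrt{-23233 + \frac{1}{133}} = \sqrt{- \frac{3089988}{133}} = \frac{306 i \sqrt{4389}}{133}$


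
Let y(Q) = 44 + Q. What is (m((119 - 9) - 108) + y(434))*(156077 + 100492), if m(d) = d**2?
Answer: 123666258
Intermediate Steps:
(m((119 - 9) - 108) + y(434))*(156077 + 100492) = (((119 - 9) - 108)**2 + (44 + 434))*(156077 + 100492) = ((110 - 108)**2 + 478)*256569 = (2**2 + 478)*256569 = (4 + 478)*256569 = 482*256569 = 123666258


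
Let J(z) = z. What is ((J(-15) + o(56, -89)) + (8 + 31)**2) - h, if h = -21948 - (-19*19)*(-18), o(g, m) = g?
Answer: 30008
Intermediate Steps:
h = -28446 (h = -21948 - (-361)*(-18) = -21948 - 1*6498 = -21948 - 6498 = -28446)
((J(-15) + o(56, -89)) + (8 + 31)**2) - h = ((-15 + 56) + (8 + 31)**2) - 1*(-28446) = (41 + 39**2) + 28446 = (41 + 1521) + 28446 = 1562 + 28446 = 30008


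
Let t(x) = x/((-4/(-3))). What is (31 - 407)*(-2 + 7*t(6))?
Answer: -11092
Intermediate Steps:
t(x) = 3*x/4 (t(x) = x/((-4*(-1/3))) = x/(4/3) = x*(3/4) = 3*x/4)
(31 - 407)*(-2 + 7*t(6)) = (31 - 407)*(-2 + 7*((3/4)*6)) = -376*(-2 + 7*(9/2)) = -376*(-2 + 63/2) = -376*59/2 = -11092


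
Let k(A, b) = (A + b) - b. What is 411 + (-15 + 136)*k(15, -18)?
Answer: 2226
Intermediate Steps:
k(A, b) = A
411 + (-15 + 136)*k(15, -18) = 411 + (-15 + 136)*15 = 411 + 121*15 = 411 + 1815 = 2226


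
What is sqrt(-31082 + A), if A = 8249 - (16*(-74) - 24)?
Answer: 5*I*sqrt(865) ≈ 147.05*I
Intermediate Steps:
A = 9457 (A = 8249 - (-1184 - 24) = 8249 - 1*(-1208) = 8249 + 1208 = 9457)
sqrt(-31082 + A) = sqrt(-31082 + 9457) = sqrt(-21625) = 5*I*sqrt(865)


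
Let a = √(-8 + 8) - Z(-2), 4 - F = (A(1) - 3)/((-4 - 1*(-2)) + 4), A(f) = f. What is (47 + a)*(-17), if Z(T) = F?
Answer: -714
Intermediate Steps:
F = 5 (F = 4 - (1 - 3)/((-4 - 1*(-2)) + 4) = 4 - (-2)/((-4 + 2) + 4) = 4 - (-2)/(-2 + 4) = 4 - (-2)/2 = 4 - 1*(-1) = 4 + 1 = 5)
Z(T) = 5
a = -5 (a = √(-8 + 8) - 1*5 = √0 - 5 = 0 - 5 = -5)
(47 + a)*(-17) = (47 - 5)*(-17) = 42*(-17) = -714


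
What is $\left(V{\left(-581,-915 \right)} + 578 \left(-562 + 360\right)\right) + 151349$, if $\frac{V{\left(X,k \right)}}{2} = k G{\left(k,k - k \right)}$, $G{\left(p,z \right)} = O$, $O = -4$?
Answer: $41913$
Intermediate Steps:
$G{\left(p,z \right)} = -4$
$V{\left(X,k \right)} = - 8 k$ ($V{\left(X,k \right)} = 2 k \left(-4\right) = 2 \left(- 4 k\right) = - 8 k$)
$\left(V{\left(-581,-915 \right)} + 578 \left(-562 + 360\right)\right) + 151349 = \left(\left(-8\right) \left(-915\right) + 578 \left(-562 + 360\right)\right) + 151349 = \left(7320 + 578 \left(-202\right)\right) + 151349 = \left(7320 - 116756\right) + 151349 = -109436 + 151349 = 41913$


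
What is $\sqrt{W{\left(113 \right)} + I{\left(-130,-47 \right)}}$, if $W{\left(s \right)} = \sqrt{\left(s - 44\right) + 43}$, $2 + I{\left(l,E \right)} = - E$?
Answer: $\sqrt{45 + 4 \sqrt{7}} \approx 7.4554$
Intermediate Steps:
$I{\left(l,E \right)} = -2 - E$
$W{\left(s \right)} = \sqrt{-1 + s}$ ($W{\left(s \right)} = \sqrt{\left(s - 44\right) + 43} = \sqrt{\left(-44 + s\right) + 43} = \sqrt{-1 + s}$)
$\sqrt{W{\left(113 \right)} + I{\left(-130,-47 \right)}} = \sqrt{\sqrt{-1 + 113} - -45} = \sqrt{\sqrt{112} + \left(-2 + 47\right)} = \sqrt{4 \sqrt{7} + 45} = \sqrt{45 + 4 \sqrt{7}}$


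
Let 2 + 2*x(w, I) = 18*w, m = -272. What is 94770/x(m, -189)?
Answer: -94770/2449 ≈ -38.697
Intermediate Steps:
x(w, I) = -1 + 9*w (x(w, I) = -1 + (18*w)/2 = -1 + 9*w)
94770/x(m, -189) = 94770/(-1 + 9*(-272)) = 94770/(-1 - 2448) = 94770/(-2449) = 94770*(-1/2449) = -94770/2449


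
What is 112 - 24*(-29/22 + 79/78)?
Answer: 17064/143 ≈ 119.33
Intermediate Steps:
112 - 24*(-29/22 + 79/78) = 112 - 24*(-131/429) = 112 + 1048/143 = 17064/143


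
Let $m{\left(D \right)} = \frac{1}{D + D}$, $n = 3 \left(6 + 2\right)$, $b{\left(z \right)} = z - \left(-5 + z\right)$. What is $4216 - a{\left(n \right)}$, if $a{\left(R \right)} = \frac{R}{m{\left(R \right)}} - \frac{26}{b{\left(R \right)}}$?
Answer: $\frac{15346}{5} \approx 3069.2$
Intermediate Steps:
$b{\left(z \right)} = 5$
$n = 24$ ($n = 3 \cdot 8 = 24$)
$m{\left(D \right)} = \frac{1}{2 D}$
$a{\left(R \right)} = - \frac{26}{5} + 2 R^{2}$ ($a{\left(R \right)} = \frac{R}{\frac{1}{2} \frac{1}{R}} - \frac{26}{5} = R 2 R - \frac{26}{5} = 2 R^{2} - \frac{26}{5} = - \frac{26}{5} + 2 R^{2}$)
$4216 - a{\left(n \right)} = 4216 - \left(- \frac{26}{5} + 2 \cdot 24^{2}\right) = 4216 - \left(- \frac{26}{5} + 2 \cdot 576\right) = 4216 - \left(- \frac{26}{5} + 1152\right) = 4216 - \frac{5734}{5} = \frac{15346}{5}$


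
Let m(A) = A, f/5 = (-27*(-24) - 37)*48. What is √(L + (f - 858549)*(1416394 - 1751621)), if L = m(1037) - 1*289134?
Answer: √238650830246 ≈ 4.8852e+5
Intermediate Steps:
f = 146640 (f = 5*((-27*(-24) - 37)*48) = 5*((648 - 37)*48) = 5*(611*48) = 5*29328 = 146640)
L = -288097 (L = 1037 - 1*289134 = 1037 - 289134 = -288097)
√(L + (f - 858549)*(1416394 - 1751621)) = √(-288097 + (146640 - 858549)*(1416394 - 1751621)) = √(-288097 - 711909*(-335227)) = √(-288097 + 238651118343) = √238650830246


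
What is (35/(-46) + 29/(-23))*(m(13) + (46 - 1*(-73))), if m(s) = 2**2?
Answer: -11439/46 ≈ -248.67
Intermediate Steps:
m(s) = 4
(35/(-46) + 29/(-23))*(m(13) + (46 - 1*(-73))) = (35/(-46) + 29/(-23))*(4 + (46 - 1*(-73))) = (35*(-1/46) + 29*(-1/23))*(4 + (46 + 73)) = (-35/46 - 29/23)*(4 + 119) = -93/46*123 = -11439/46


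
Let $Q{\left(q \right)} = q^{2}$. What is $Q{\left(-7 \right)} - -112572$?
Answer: $112621$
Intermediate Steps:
$Q{\left(-7 \right)} - -112572 = \left(-7\right)^{2} - -112572 = 49 + 112572 = 112621$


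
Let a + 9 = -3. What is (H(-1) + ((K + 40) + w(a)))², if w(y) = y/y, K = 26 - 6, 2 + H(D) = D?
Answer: 3364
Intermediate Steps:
H(D) = -2 + D
K = 20
a = -12 (a = -9 - 3 = -12)
w(y) = 1
(H(-1) + ((K + 40) + w(a)))² = ((-2 - 1) + ((20 + 40) + 1))² = (-3 + (60 + 1))² = (-3 + 61)² = 58² = 3364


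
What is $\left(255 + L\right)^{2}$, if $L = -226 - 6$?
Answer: $529$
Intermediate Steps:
$L = -232$
$\left(255 + L\right)^{2} = \left(255 - 232\right)^{2} = 23^{2} = 529$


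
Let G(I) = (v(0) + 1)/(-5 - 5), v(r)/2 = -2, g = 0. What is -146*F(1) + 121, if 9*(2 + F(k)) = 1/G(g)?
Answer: 9691/27 ≈ 358.93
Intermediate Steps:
v(r) = -4 (v(r) = 2*(-2) = -4)
G(I) = 3/10 (G(I) = (-4 + 1)/(-5 - 5) = -3/(-10) = -3*(-⅒) = 3/10)
F(k) = -44/27 (F(k) = -2 + 1/(9*(3/10)) = -2 + (⅑)*(10/3) = -2 + 10/27 = -44/27)
-146*F(1) + 121 = -146*(-44/27) + 121 = 6424/27 + 121 = 9691/27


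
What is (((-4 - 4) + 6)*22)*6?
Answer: -264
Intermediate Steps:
(((-4 - 4) + 6)*22)*6 = ((-8 + 6)*22)*6 = -2*22*6 = -44*6 = -264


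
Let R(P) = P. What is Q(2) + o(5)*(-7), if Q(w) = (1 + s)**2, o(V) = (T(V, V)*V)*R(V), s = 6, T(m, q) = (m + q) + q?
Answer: -2576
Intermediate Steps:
T(m, q) = m + 2*q
o(V) = 3*V**3 (o(V) = ((V + 2*V)*V)*V = ((3*V)*V)*V = (3*V**2)*V = 3*V**3)
Q(w) = 49 (Q(w) = (1 + 6)**2 = 7**2 = 49)
Q(2) + o(5)*(-7) = 49 + (3*5**3)*(-7) = 49 + (3*125)*(-7) = 49 + 375*(-7) = 49 - 2625 = -2576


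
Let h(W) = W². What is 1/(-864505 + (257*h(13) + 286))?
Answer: -1/820786 ≈ -1.2183e-6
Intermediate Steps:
1/(-864505 + (257*h(13) + 286)) = 1/(-864505 + (257*13² + 286)) = 1/(-864505 + (257*169 + 286)) = 1/(-864505 + (43433 + 286)) = 1/(-864505 + 43719) = 1/(-820786) = -1/820786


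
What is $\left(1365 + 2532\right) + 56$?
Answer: $3953$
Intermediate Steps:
$\left(1365 + 2532\right) + 56 = 3897 + 56 = 3953$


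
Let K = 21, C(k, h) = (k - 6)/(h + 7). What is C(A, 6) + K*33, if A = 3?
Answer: 9006/13 ≈ 692.77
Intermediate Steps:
C(k, h) = (-6 + k)/(7 + h)
C(A, 6) + K*33 = (-6 + 3)/(7 + 6) + 21*33 = -3/13 + 693 = 9006/13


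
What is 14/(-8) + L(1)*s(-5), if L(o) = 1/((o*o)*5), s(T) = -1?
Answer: -39/20 ≈ -1.9500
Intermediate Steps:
L(o) = 1/(5*o**2) (L(o) = 1/(o**2*5) = 1/(5*o**2))
14/(-8) + L(1)*s(-5) = 14/(-8) + ((1/5)/1**2)*(-1) = 14*(-1/8) + ((1/5)*1)*(-1) = -7/4 + (1/5)*(-1) = -7/4 - 1/5 = -39/20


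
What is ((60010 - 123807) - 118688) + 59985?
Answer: -122500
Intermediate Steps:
((60010 - 123807) - 118688) + 59985 = (-63797 - 118688) + 59985 = -182485 + 59985 = -122500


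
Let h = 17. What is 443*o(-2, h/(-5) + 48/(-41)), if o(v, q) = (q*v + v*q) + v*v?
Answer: 2023624/205 ≈ 9871.3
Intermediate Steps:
o(v, q) = v² + 2*q*v (o(v, q) = (q*v + q*v) + v² = 2*q*v + v² = v² + 2*q*v)
443*o(-2, h/(-5) + 48/(-41)) = 443*(-2*(-2 + 2*(17/(-5) + 48/(-41)))) = 443*(-2*(-2 + 2*(17*(-⅕) + 48*(-1/41)))) = 443*(-2*(-2 + 2*(-17/5 - 48/41))) = 443*(-2*(-2 + 2*(-937/205))) = 443*(-2*(-2 - 1874/205)) = 443*(-2*(-2284/205)) = 443*(4568/205) = 2023624/205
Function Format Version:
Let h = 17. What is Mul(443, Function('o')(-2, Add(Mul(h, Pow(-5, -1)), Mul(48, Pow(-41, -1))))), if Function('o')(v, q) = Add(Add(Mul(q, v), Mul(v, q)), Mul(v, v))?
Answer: Rational(2023624, 205) ≈ 9871.3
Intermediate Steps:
Function('o')(v, q) = Add(Pow(v, 2), Mul(2, q, v)) (Function('o')(v, q) = Add(Add(Mul(q, v), Mul(q, v)), Pow(v, 2)) = Add(Mul(2, q, v), Pow(v, 2)) = Add(Pow(v, 2), Mul(2, q, v)))
Mul(443, Function('o')(-2, Add(Mul(h, Pow(-5, -1)), Mul(48, Pow(-41, -1))))) = Mul(443, Mul(-2, Add(-2, Mul(2, Add(Mul(17, Pow(-5, -1)), Mul(48, Pow(-41, -1))))))) = Mul(443, Mul(-2, Add(-2, Mul(2, Add(Mul(17, Rational(-1, 5)), Mul(48, Rational(-1, 41))))))) = Mul(443, Mul(-2, Add(-2, Mul(2, Add(Rational(-17, 5), Rational(-48, 41)))))) = Mul(443, Mul(-2, Add(-2, Mul(2, Rational(-937, 205))))) = Mul(443, Mul(-2, Add(-2, Rational(-1874, 205)))) = Mul(443, Mul(-2, Rational(-2284, 205))) = Mul(443, Rational(4568, 205)) = Rational(2023624, 205)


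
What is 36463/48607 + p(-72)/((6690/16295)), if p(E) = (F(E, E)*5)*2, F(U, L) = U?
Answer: -19001094311/10839361 ≈ -1753.0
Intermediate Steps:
p(E) = 10*E (p(E) = (E*5)*2 = (5*E)*2 = 10*E)
36463/48607 + p(-72)/((6690/16295)) = 36463/48607 + (10*(-72))/((6690/16295)) = 36463*(1/48607) - 720/(6690*(1/16295)) = 36463/48607 - 720/1338/3259 = 36463/48607 - 720*3259/1338 = 36463/48607 - 391080/223 = -19001094311/10839361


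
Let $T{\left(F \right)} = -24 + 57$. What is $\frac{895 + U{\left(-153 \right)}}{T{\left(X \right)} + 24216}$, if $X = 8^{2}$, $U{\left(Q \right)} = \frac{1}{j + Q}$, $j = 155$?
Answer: $\frac{597}{16166} \approx 0.036929$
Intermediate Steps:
$U{\left(Q \right)} = \frac{1}{155 + Q}$
$X = 64$
$T{\left(F \right)} = 33$
$\frac{895 + U{\left(-153 \right)}}{T{\left(X \right)} + 24216} = \frac{895 + \frac{1}{155 - 153}}{33 + 24216} = \frac{895 + \frac{1}{2}}{24249} = \left(895 + \frac{1}{2}\right) \frac{1}{24249} = \frac{1791}{2} \cdot \frac{1}{24249} = \frac{597}{16166}$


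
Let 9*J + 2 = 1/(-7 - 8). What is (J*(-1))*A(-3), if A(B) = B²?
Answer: 31/15 ≈ 2.0667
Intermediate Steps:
J = -31/135 (J = -2/9 + 1/(9*(-7 - 8)) = -2/9 + (⅑)/(-15) = -2/9 + (⅑)*(-1/15) = -2/9 - 1/135 = -31/135 ≈ -0.22963)
(J*(-1))*A(-3) = -31/135*(-1)*(-3)² = (31/135)*9 = 31/15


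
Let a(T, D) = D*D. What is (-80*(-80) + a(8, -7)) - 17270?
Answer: -10821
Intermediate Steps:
a(T, D) = D**2
(-80*(-80) + a(8, -7)) - 17270 = (-80*(-80) + (-7)**2) - 17270 = (6400 + 49) - 17270 = 6449 - 17270 = -10821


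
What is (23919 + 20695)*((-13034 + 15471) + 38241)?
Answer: 1814808292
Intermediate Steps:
(23919 + 20695)*((-13034 + 15471) + 38241) = 44614*(2437 + 38241) = 44614*40678 = 1814808292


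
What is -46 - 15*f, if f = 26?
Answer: -436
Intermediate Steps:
-46 - 15*f = -46 - 15*26 = -46 - 390 = -436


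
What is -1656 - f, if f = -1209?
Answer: -447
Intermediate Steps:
-1656 - f = -1656 - 1*(-1209) = -1656 + 1209 = -447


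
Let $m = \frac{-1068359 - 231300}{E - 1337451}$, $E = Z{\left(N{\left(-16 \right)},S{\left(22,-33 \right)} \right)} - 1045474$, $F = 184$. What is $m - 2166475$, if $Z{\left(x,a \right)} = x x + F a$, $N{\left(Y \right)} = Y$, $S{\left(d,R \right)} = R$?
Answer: $- \frac{5175146358316}{2388741} \approx -2.1665 \cdot 10^{6}$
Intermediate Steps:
$Z{\left(x,a \right)} = x^{2} + 184 a$ ($Z{\left(x,a \right)} = x x + 184 a = x^{2} + 184 a$)
$E = -1051290$ ($E = \left(\left(-16\right)^{2} + 184 \left(-33\right)\right) - 1045474 = \left(256 - 6072\right) - 1045474 = -5816 - 1045474 = -1051290$)
$m = \frac{1299659}{2388741}$ ($m = \frac{-1068359 - 231300}{-1051290 - 1337451} = - \frac{1299659}{-2388741} = \left(-1299659\right) \left(- \frac{1}{2388741}\right) = \frac{1299659}{2388741} \approx 0.54408$)
$m - 2166475 = \frac{1299659}{2388741} - 2166475 = - \frac{5175146358316}{2388741}$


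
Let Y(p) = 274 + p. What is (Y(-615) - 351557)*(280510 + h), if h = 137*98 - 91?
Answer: -103403467810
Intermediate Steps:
h = 13335 (h = 13426 - 91 = 13335)
(Y(-615) - 351557)*(280510 + h) = ((274 - 615) - 351557)*(280510 + 13335) = (-341 - 351557)*293845 = -351898*293845 = -103403467810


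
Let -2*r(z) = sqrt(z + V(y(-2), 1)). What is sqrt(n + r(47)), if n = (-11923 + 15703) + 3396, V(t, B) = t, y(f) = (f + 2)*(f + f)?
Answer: sqrt(28704 - 2*sqrt(47))/2 ≈ 84.691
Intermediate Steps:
y(f) = 2*f*(2 + f) (y(f) = (2 + f)*(2*f) = 2*f*(2 + f))
n = 7176 (n = 3780 + 3396 = 7176)
r(z) = -sqrt(z)/2 (r(z) = -sqrt(z + 2*(-2)*(2 - 2))/2 = -sqrt(z + 2*(-2)*0)/2 = -sqrt(z + 0)/2 = -sqrt(z)/2)
sqrt(n + r(47)) = sqrt(7176 - sqrt(47)/2)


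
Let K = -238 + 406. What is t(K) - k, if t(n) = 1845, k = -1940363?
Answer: 1942208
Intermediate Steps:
K = 168
t(K) - k = 1845 - 1*(-1940363) = 1845 + 1940363 = 1942208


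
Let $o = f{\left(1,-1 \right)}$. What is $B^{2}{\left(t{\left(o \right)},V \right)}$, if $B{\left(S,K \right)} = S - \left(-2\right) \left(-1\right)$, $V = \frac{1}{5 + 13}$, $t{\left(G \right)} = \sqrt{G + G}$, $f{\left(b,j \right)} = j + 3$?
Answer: $0$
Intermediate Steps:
$f{\left(b,j \right)} = 3 + j$
$o = 2$ ($o = 3 - 1 = 2$)
$t{\left(G \right)} = \sqrt{2} \sqrt{G}$ ($t{\left(G \right)} = \sqrt{2 G} = \sqrt{2} \sqrt{G}$)
$V = \frac{1}{18} \approx 0.055556$
$B{\left(S,K \right)} = -2 + S$ ($B{\left(S,K \right)} = S - 2 = -2 + S$)
$B^{2}{\left(t{\left(o \right)},V \right)} = \left(-2 + \sqrt{2} \sqrt{2}\right)^{2} = \left(-2 + 2\right)^{2} = 0^{2} = 0$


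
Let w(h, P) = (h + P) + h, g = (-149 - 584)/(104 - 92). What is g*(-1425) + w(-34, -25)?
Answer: 347803/4 ≈ 86951.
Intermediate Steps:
g = -733/12 ≈ -61.083
w(h, P) = P + 2*h (w(h, P) = (P + h) + h = P + 2*h)
g*(-1425) + w(-34, -25) = -733/12*(-1425) + (-25 + 2*(-34)) = 348175/4 + (-25 - 68) = 348175/4 - 93 = 347803/4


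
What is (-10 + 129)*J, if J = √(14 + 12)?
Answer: 119*√26 ≈ 606.78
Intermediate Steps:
J = √26 ≈ 5.0990
(-10 + 129)*J = (-10 + 129)*√26 = 119*√26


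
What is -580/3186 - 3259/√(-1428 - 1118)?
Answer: -290/1593 + 3259*I*√2546/2546 ≈ -0.18205 + 64.589*I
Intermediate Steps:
-580/3186 - 3259/√(-1428 - 1118) = -580*1/3186 - 3259*(-I*√2546/2546) = -290/1593 - 3259*(-I*√2546/2546) = -290/1593 - (-3259)*I*√2546/2546 = -290/1593 + 3259*I*√2546/2546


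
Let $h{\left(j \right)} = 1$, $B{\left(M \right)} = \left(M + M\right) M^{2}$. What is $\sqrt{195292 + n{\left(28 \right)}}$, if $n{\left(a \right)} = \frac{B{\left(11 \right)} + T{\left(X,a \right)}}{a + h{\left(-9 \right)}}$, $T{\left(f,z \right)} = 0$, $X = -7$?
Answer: $\frac{3 \sqrt{18257530}}{29} \approx 442.02$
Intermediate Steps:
$B{\left(M \right)} = 2 M^{3}$ ($B{\left(M \right)} = 2 M M^{2} = 2 M^{3}$)
$n{\left(a \right)} = \frac{2662}{1 + a}$ ($n{\left(a \right)} = \frac{2 \cdot 11^{3} + 0}{a + 1} = \frac{2 \cdot 1331 + 0}{1 + a} = \frac{2662 + 0}{1 + a} = \frac{2662}{1 + a}$)
$\sqrt{195292 + n{\left(28 \right)}} = \sqrt{195292 + \frac{2662}{1 + 28}} = \sqrt{195292 + \frac{2662}{29}} = \sqrt{\frac{5666130}{29}} = \frac{3 \sqrt{18257530}}{29}$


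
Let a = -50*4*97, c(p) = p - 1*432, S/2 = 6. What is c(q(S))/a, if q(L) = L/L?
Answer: 431/19400 ≈ 0.022216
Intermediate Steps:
S = 12 (S = 2*6 = 12)
q(L) = 1
c(p) = -432 + p (c(p) = p - 432 = -432 + p)
a = -19400 (a = -200*97 = -19400)
c(q(S))/a = (-432 + 1)/(-19400) = -431*(-1/19400) = 431/19400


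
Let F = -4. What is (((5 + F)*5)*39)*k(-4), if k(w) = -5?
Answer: -975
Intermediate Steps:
(((5 + F)*5)*39)*k(-4) = (((5 - 4)*5)*39)*(-5) = ((1*5)*39)*(-5) = (5*39)*(-5) = 195*(-5) = -975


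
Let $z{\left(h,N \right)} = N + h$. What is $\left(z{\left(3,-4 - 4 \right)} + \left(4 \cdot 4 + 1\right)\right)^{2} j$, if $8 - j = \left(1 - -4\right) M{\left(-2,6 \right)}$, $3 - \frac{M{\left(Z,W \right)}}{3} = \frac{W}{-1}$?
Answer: $-18288$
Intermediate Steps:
$M{\left(Z,W \right)} = 9 + 3 W$ ($M{\left(Z,W \right)} = 9 - 3 \frac{W}{-1} = 9 - 3 W \left(-1\right) = 9 - 3 \left(- W\right) = 9 + 3 W$)
$j = -127$ ($j = 8 - \left(1 - -4\right) \left(9 + 3 \cdot 6\right) = 8 - \left(1 + 4\right) \left(9 + 18\right) = 8 - 5 \cdot 27 = 8 - 135 = -127$)
$\left(z{\left(3,-4 - 4 \right)} + \left(4 \cdot 4 + 1\right)\right)^{2} j = \left(\left(\left(-4 - 4\right) + 3\right) + \left(4 \cdot 4 + 1\right)\right)^{2} \left(-127\right) = \left(\left(-8 + 3\right) + \left(16 + 1\right)\right)^{2} \left(-127\right) = \left(-5 + 17\right)^{2} \left(-127\right) = 12^{2} \left(-127\right) = 144 \left(-127\right) = -18288$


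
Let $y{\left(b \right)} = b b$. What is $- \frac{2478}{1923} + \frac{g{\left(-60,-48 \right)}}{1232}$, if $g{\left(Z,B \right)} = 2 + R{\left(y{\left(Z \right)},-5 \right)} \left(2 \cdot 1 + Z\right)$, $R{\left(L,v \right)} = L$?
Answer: $- \frac{67428575}{394856} \approx -170.77$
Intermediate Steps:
$y{\left(b \right)} = b^{2}$
$g{\left(Z,B \right)} = 2 + Z^{2} \left(2 + Z\right)$ ($g{\left(Z,B \right)} = 2 + Z^{2} \left(2 \cdot 1 + Z\right) = 2 + Z^{2} \left(2 + Z\right)$)
$- \frac{2478}{1923} + \frac{g{\left(-60,-48 \right)}}{1232} = - \frac{2478}{1923} + \frac{2 + \left(-60\right)^{3} + 2 \left(-60\right)^{2}}{1232} = \left(-2478\right) \frac{1}{1923} + \left(2 - 216000 + 2 \cdot 3600\right) \frac{1}{1232} = - \frac{826}{641} + \left(2 - 216000 + 7200\right) \frac{1}{1232} = - \frac{826}{641} - \frac{104399}{616} = - \frac{67428575}{394856}$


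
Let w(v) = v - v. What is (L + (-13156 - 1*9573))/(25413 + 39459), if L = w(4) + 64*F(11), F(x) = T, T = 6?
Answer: -22345/64872 ≈ -0.34445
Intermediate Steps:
F(x) = 6
w(v) = 0
L = 384 (L = 0 + 64*6 = 0 + 384 = 384)
(L + (-13156 - 1*9573))/(25413 + 39459) = (384 + (-13156 - 1*9573))/(25413 + 39459) = (384 + (-13156 - 9573))/64872 = (384 - 22729)*(1/64872) = -22345*1/64872 = -22345/64872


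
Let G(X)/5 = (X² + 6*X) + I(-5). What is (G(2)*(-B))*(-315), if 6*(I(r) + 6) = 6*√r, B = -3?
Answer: -47250 - 4725*I*√5 ≈ -47250.0 - 10565.0*I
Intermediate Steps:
I(r) = -6 + √r (I(r) = -6 + (6*√r)/6 = -6 + √r)
G(X) = -30 + 5*X² + 30*X + 5*I*√5 (G(X) = 5*((X² + 6*X) + (-6 + √(-5))) = 5*((X² + 6*X) + (-6 + I*√5)) = 5*(-6 + X² + 6*X + I*√5) = -30 + 5*X² + 30*X + 5*I*√5)
(G(2)*(-B))*(-315) = ((-30 + 5*2² + 30*2 + 5*I*√5)*(-1*(-3)))*(-315) = ((-30 + 5*4 + 60 + 5*I*√5)*3)*(-315) = ((-30 + 20 + 60 + 5*I*√5)*3)*(-315) = ((50 + 5*I*√5)*3)*(-315) = (150 + 15*I*√5)*(-315) = -47250 - 4725*I*√5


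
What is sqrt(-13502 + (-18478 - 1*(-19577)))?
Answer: I*sqrt(12403) ≈ 111.37*I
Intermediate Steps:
sqrt(-13502 + (-18478 - 1*(-19577))) = sqrt(-13502 + (-18478 + 19577)) = sqrt(-13502 + 1099) = sqrt(-12403) = I*sqrt(12403)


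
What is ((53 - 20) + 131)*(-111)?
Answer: -18204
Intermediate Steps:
((53 - 20) + 131)*(-111) = (33 + 131)*(-111) = 164*(-111) = -18204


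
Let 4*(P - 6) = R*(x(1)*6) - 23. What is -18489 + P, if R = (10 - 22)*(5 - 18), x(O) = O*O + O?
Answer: -72083/4 ≈ -18021.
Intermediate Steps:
x(O) = O + O² (x(O) = O² + O = O + O²)
R = 156 (R = -12*(-13) = 156)
P = 1873/4 (P = 6 + (156*((1*(1 + 1))*6) - 23)/4 = 6 + (156*((1*2)*6) - 23)/4 = 6 + (156*(2*6) - 23)/4 = 6 + (156*12 - 23)/4 = 6 + (1872 - 23)/4 = 6 + (¼)*1849 = 6 + 1849/4 = 1873/4 ≈ 468.25)
-18489 + P = -18489 + 1873/4 = -72083/4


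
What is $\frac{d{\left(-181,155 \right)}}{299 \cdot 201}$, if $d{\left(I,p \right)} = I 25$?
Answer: $- \frac{4525}{60099} \approx -0.075292$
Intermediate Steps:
$d{\left(I,p \right)} = 25 I$
$\frac{d{\left(-181,155 \right)}}{299 \cdot 201} = \frac{25 \left(-181\right)}{299 \cdot 201} = - \frac{4525}{60099}$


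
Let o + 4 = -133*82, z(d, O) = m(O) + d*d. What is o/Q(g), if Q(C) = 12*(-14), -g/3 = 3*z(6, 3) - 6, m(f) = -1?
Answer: 5455/84 ≈ 64.940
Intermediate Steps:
z(d, O) = -1 + d² (z(d, O) = -1 + d*d = -1 + d²)
o = -10910 (o = -4 - 133*82 = -4 - 10906 = -10910)
g = -297 (g = -3*(3*(-1 + 6²) - 6) = -3*(3*(-1 + 36) - 6) = -3*(3*35 - 6) = -3*(105 - 6) = -3*99 = -297)
Q(C) = -168
o/Q(g) = -10910/(-168) = -10910*(-1/168) = 5455/84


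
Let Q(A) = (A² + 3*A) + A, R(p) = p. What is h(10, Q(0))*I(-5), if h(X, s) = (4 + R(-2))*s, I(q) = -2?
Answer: 0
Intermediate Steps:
Q(A) = A² + 4*A
h(X, s) = 2*s (h(X, s) = (4 - 2)*s = 2*s)
h(10, Q(0))*I(-5) = (2*(0*(4 + 0)))*(-2) = (2*(0*4))*(-2) = (2*0)*(-2) = 0*(-2) = 0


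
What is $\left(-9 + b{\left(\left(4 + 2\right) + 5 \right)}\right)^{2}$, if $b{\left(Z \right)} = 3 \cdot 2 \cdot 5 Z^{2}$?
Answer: $13111641$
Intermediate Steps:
$b{\left(Z \right)} = 30 Z^{2}$ ($b{\left(Z \right)} = 6 \cdot 5 Z^{2} = 30 Z^{2}$)
$\left(-9 + b{\left(\left(4 + 2\right) + 5 \right)}\right)^{2} = \left(-9 + 30 \left(\left(4 + 2\right) + 5\right)^{2}\right)^{2} = \left(-9 + 30 \left(6 + 5\right)^{2}\right)^{2} = \left(-9 + 30 \cdot 11^{2}\right)^{2} = \left(-9 + 30 \cdot 121\right)^{2} = \left(-9 + 3630\right)^{2} = 3621^{2} = 13111641$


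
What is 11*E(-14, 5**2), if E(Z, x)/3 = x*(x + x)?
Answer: 41250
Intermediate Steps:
E(Z, x) = 6*x**2 (E(Z, x) = 3*(x*(x + x)) = 3*(x*(2*x)) = 3*(2*x**2) = 6*x**2)
11*E(-14, 5**2) = 11*(6*(5**2)**2) = 11*(6*25**2) = 11*(6*625) = 11*3750 = 41250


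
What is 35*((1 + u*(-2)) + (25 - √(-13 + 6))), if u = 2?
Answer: 770 - 35*I*√7 ≈ 770.0 - 92.601*I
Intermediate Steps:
35*((1 + u*(-2)) + (25 - √(-13 + 6))) = 35*((1 + 2*(-2)) + (25 - √(-13 + 6))) = 35*((1 - 4) + (25 - √(-7))) = 35*(-3 + (25 - I*√7)) = 35*(22 - I*√7) = 770 - 35*I*√7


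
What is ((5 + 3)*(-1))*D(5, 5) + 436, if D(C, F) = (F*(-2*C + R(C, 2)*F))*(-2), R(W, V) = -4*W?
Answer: -8364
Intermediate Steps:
D(C, F) = -2*F*(-2*C - 4*C*F) (D(C, F) = (F*(-2*C + (-4*C)*F))*(-2) = (F*(-2*C - 4*C*F))*(-2) = -2*F*(-2*C - 4*C*F))
((5 + 3)*(-1))*D(5, 5) + 436 = ((5 + 3)*(-1))*(4*5*5*(1 + 2*5)) + 436 = (8*(-1))*(4*5*5*(1 + 10)) + 436 = -32*5*5*11 + 436 = -8*1100 + 436 = -8800 + 436 = -8364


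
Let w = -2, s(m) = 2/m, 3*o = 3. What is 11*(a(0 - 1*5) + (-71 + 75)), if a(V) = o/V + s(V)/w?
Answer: 44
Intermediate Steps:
o = 1 (o = (⅓)*3 = 1)
a(V) = 0 (a(V) = 1/V + (2/V)/(-2) = 1/V + (2/V)*(-½) = 1/V - 1/V = 0)
11*(a(0 - 1*5) + (-71 + 75)) = 11*(0 + (-71 + 75)) = 11*(0 + 4) = 11*4 = 44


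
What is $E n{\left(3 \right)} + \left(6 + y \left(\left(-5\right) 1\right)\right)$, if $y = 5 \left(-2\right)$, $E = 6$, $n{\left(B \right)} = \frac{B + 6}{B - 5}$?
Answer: $29$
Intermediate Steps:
$n{\left(B \right)} = \frac{6 + B}{-5 + B}$
$y = -10$
$E n{\left(3 \right)} + \left(6 + y \left(\left(-5\right) 1\right)\right) = 6 \frac{6 + 3}{-5 + 3} - \left(-6 + 10 \left(\left(-5\right) 1\right)\right) = 6 \frac{1}{-2} \cdot 9 + \left(6 - -50\right) = 6 \left(\left(- \frac{1}{2}\right) 9\right) + \left(6 + 50\right) = 6 \left(- \frac{9}{2}\right) + 56 = -27 + 56 = 29$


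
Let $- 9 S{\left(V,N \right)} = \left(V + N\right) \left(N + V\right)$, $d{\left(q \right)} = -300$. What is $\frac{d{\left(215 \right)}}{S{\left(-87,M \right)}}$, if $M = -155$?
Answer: $\frac{675}{14641} \approx 0.046103$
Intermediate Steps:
$S{\left(V,N \right)} = - \frac{\left(N + V\right)^{2}}{9}$ ($S{\left(V,N \right)} = - \frac{\left(V + N\right) \left(N + V\right)}{9} = - \frac{\left(N + V\right) \left(N + V\right)}{9} = - \frac{\left(N + V\right)^{2}}{9}$)
$\frac{d{\left(215 \right)}}{S{\left(-87,M \right)}} = - \frac{300}{\left(- \frac{1}{9}\right) \left(-155 - 87\right)^{2}} = - \frac{300}{\left(- \frac{1}{9}\right) \left(-242\right)^{2}} = - \frac{300}{\left(- \frac{1}{9}\right) 58564} = - \frac{300}{- \frac{58564}{9}} = \left(-300\right) \left(- \frac{9}{58564}\right) = \frac{675}{14641}$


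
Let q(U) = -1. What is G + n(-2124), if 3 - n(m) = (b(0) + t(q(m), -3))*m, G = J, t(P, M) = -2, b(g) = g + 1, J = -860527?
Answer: -862648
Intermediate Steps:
b(g) = 1 + g
G = -860527
n(m) = 3 + m (n(m) = 3 - ((1 + 0) - 2)*m = 3 - (1 - 2)*m = 3 - (-1)*m = 3 + m)
G + n(-2124) = -860527 + (3 - 2124) = -860527 - 2121 = -862648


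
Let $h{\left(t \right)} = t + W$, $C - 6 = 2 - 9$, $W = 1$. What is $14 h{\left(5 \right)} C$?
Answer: $-84$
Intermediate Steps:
$C = -1$ ($C = 6 + \left(2 - 9\right) = 6 - 7 = -1$)
$h{\left(t \right)} = 1 + t$ ($h{\left(t \right)} = t + 1 = 1 + t$)
$14 h{\left(5 \right)} C = 14 \left(1 + 5\right) \left(-1\right) = 14 \cdot 6 \left(-1\right) = 84 \left(-1\right) = -84$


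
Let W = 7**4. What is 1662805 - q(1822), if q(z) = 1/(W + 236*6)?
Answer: 6346926684/3817 ≈ 1.6628e+6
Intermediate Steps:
W = 2401
q(z) = 1/3817 (q(z) = 1/(2401 + 236*6) = 1/(2401 + 1416) = 1/3817)
1662805 - q(1822) = 1662805 - 1*1/3817 = 1662805 - 1/3817 = 6346926684/3817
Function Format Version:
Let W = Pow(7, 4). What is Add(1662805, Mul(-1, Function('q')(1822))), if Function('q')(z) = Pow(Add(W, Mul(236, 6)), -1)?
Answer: Rational(6346926684, 3817) ≈ 1.6628e+6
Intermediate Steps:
W = 2401
Function('q')(z) = Rational(1, 3817) (Function('q')(z) = Pow(Add(2401, Mul(236, 6)), -1) = Pow(Add(2401, 1416), -1) = Pow(3817, -1) = Rational(1, 3817))
Add(1662805, Mul(-1, Function('q')(1822))) = Add(1662805, Mul(-1, Rational(1, 3817))) = Add(1662805, Rational(-1, 3817)) = Rational(6346926684, 3817)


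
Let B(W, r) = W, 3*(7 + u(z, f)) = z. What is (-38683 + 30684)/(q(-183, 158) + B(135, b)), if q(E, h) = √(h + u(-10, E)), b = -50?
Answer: -3239595/54232 + 7999*√1329/54232 ≈ -54.359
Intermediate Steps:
u(z, f) = -7 + z/3
q(E, h) = √(-31/3 + h) (q(E, h) = √(h + (-7 + (⅓)*(-10))) = √(h + (-7 - 10/3)) = √(h - 31/3) = √(-31/3 + h))
(-38683 + 30684)/(q(-183, 158) + B(135, b)) = (-38683 + 30684)/(√(-93 + 9*158)/3 + 135) = -7999/(√(-93 + 1422)/3 + 135) = -7999/(√1329/3 + 135) = -7999/(135 + √1329/3)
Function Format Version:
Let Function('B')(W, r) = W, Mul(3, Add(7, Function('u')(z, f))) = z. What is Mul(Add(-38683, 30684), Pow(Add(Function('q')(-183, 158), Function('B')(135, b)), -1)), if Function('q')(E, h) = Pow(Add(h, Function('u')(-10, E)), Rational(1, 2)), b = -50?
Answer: Add(Rational(-3239595, 54232), Mul(Rational(7999, 54232), Pow(1329, Rational(1, 2)))) ≈ -54.359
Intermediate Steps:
Function('u')(z, f) = Add(-7, Mul(Rational(1, 3), z))
Function('q')(E, h) = Pow(Add(Rational(-31, 3), h), Rational(1, 2)) (Function('q')(E, h) = Pow(Add(h, Add(-7, Mul(Rational(1, 3), -10))), Rational(1, 2)) = Pow(Add(h, Add(-7, Rational(-10, 3))), Rational(1, 2)) = Pow(Add(h, Rational(-31, 3)), Rational(1, 2)) = Pow(Add(Rational(-31, 3), h), Rational(1, 2)))
Mul(Add(-38683, 30684), Pow(Add(Function('q')(-183, 158), Function('B')(135, b)), -1)) = Mul(Add(-38683, 30684), Pow(Add(Mul(Rational(1, 3), Pow(Add(-93, Mul(9, 158)), Rational(1, 2))), 135), -1)) = Mul(-7999, Pow(Add(Mul(Rational(1, 3), Pow(Add(-93, 1422), Rational(1, 2))), 135), -1)) = Mul(-7999, Pow(Add(Mul(Rational(1, 3), Pow(1329, Rational(1, 2))), 135), -1)) = Mul(-7999, Pow(Add(135, Mul(Rational(1, 3), Pow(1329, Rational(1, 2)))), -1))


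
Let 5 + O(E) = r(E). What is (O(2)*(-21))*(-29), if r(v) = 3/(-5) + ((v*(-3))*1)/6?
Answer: -20097/5 ≈ -4019.4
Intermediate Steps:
r(v) = -⅗ - v/2 (r(v) = 3*(-⅕) + (-3*v*1)*(⅙) = -⅗ - 3*v*(⅙) = -⅗ - v/2)
O(E) = -28/5 - E/2 (O(E) = -5 + (-⅗ - E/2) = -28/5 - E/2)
(O(2)*(-21))*(-29) = ((-28/5 - ½*2)*(-21))*(-29) = ((-28/5 - 1)*(-21))*(-29) = -33/5*(-21)*(-29) = (693/5)*(-29) = -20097/5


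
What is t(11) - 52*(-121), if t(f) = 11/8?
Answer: 50347/8 ≈ 6293.4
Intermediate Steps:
t(f) = 11/8 (t(f) = 11*(1/8) = 11/8)
t(11) - 52*(-121) = 11/8 - 52*(-121) = 11/8 + 6292 = 50347/8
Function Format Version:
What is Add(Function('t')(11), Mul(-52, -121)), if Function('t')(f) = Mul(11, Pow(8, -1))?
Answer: Rational(50347, 8) ≈ 6293.4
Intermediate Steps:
Function('t')(f) = Rational(11, 8) (Function('t')(f) = Mul(11, Rational(1, 8)) = Rational(11, 8))
Add(Function('t')(11), Mul(-52, -121)) = Add(Rational(11, 8), Mul(-52, -121)) = Add(Rational(11, 8), 6292) = Rational(50347, 8)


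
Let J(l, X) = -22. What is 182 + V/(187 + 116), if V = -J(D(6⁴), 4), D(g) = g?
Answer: 55168/303 ≈ 182.07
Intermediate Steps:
V = 22 (V = -1*(-22) = 22)
182 + V/(187 + 116) = 182 + 22/(187 + 116) = 182 + 22/303 = 55168/303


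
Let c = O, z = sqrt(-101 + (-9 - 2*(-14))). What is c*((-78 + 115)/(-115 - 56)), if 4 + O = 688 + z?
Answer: -148 - 37*I*sqrt(82)/171 ≈ -148.0 - 1.9594*I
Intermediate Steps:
z = I*sqrt(82) (z = sqrt(-101 + (-9 + 28)) = sqrt(-101 + 19) = sqrt(-82) = I*sqrt(82) ≈ 9.0554*I)
O = 684 + I*sqrt(82) (O = -4 + (688 + I*sqrt(82)) = 684 + I*sqrt(82) ≈ 684.0 + 9.0554*I)
c = 684 + I*sqrt(82) ≈ 684.0 + 9.0554*I
c*((-78 + 115)/(-115 - 56)) = (684 + I*sqrt(82))*((-78 + 115)/(-115 - 56)) = (684 + I*sqrt(82))*(37/(-171)) = (684 + I*sqrt(82))*(37*(-1/171)) = (684 + I*sqrt(82))*(-37/171) = -148 - 37*I*sqrt(82)/171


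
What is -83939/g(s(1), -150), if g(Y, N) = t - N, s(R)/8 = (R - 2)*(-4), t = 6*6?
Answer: -83939/186 ≈ -451.29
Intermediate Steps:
t = 36
s(R) = 64 - 32*R (s(R) = 8*((R - 2)*(-4)) = 8*((-2 + R)*(-4)) = 8*(8 - 4*R) = 64 - 32*R)
g(Y, N) = 36 - N
-83939/g(s(1), -150) = -83939/(36 - 1*(-150)) = -83939/(36 + 150) = -83939/186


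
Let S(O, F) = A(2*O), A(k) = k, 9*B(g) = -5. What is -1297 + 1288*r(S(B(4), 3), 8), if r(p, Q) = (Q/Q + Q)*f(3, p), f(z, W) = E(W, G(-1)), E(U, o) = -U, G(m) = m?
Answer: 11583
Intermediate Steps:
B(g) = -5/9 (B(g) = (⅑)*(-5) = -5/9)
S(O, F) = 2*O
f(z, W) = -W
r(p, Q) = -p*(1 + Q) (r(p, Q) = (Q/Q + Q)*(-p) = (1 + Q)*(-p) = -p*(1 + Q))
-1297 + 1288*r(S(B(4), 3), 8) = -1297 + 1288*(-2*(-5/9)*(1 + 8)) = -1297 + 1288*(-1*(-10/9)*9) = -1297 + 1288*10 = -1297 + 12880 = 11583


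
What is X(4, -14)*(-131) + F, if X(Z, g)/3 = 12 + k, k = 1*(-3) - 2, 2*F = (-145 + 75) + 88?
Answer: -2742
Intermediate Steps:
F = 9 (F = ((-145 + 75) + 88)/2 = (-70 + 88)/2 = (½)*18 = 9)
k = -5 (k = -3 - 2 = -5)
X(Z, g) = 21 (X(Z, g) = 3*(12 - 5) = 3*7 = 21)
X(4, -14)*(-131) + F = 21*(-131) + 9 = -2751 + 9 = -2742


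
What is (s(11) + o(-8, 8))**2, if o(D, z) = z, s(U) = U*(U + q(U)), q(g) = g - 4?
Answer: 42436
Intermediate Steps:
q(g) = -4 + g
s(U) = U*(-4 + 2*U) (s(U) = U*(U + (-4 + U)) = U*(-4 + 2*U))
(s(11) + o(-8, 8))**2 = (2*11*(-2 + 11) + 8)**2 = (2*11*9 + 8)**2 = (198 + 8)**2 = 206**2 = 42436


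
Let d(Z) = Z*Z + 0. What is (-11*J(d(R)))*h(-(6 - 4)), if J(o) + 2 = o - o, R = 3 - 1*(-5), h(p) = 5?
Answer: 110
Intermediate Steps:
R = 8 (R = 3 + 5 = 8)
d(Z) = Z² (d(Z) = Z² + 0 = Z²)
J(o) = -2 (J(o) = -2 + (o - o) = -2 + 0 = -2)
(-11*J(d(R)))*h(-(6 - 4)) = -11*(-2)*5 = 22*5 = 110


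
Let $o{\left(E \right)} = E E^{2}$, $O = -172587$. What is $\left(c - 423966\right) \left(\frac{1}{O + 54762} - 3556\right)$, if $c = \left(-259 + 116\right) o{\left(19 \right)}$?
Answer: $\frac{588592369721903}{117825} \approx 4.9955 \cdot 10^{9}$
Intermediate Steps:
$o{\left(E \right)} = E^{3}$
$c = -980837$ ($c = \left(-259 + 116\right) 19^{3} = \left(-143\right) 6859 = -980837$)
$\left(c - 423966\right) \left(\frac{1}{O + 54762} - 3556\right) = \left(-980837 - 423966\right) \left(\frac{1}{-172587 + 54762} - 3556\right) = - 1404803 \left(\frac{1}{-117825} - 3556\right) = - 1404803 \left(- \frac{1}{117825} - 3556\right) = \left(-1404803\right) \left(- \frac{418985701}{117825}\right) = \frac{588592369721903}{117825}$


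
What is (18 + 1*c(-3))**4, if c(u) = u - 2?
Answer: 28561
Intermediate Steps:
c(u) = -2 + u
(18 + 1*c(-3))**4 = (18 + 1*(-2 - 3))**4 = (18 + 1*(-5))**4 = (18 - 5)**4 = 13**4 = 28561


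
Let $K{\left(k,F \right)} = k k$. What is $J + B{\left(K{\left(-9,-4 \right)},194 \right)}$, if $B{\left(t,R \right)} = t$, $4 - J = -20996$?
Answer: $21081$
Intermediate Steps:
$J = 21000$ ($J = 4 - -20996 = 4 + 20996 = 21000$)
$K{\left(k,F \right)} = k^{2}$
$J + B{\left(K{\left(-9,-4 \right)},194 \right)} = 21000 + \left(-9\right)^{2} = 21000 + 81 = 21081$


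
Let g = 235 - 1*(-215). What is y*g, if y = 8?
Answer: 3600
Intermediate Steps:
g = 450 (g = 235 + 215 = 450)
y*g = 8*450 = 3600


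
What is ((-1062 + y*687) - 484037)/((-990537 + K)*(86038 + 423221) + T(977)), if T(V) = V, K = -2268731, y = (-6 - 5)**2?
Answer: 401972/1659811561435 ≈ 2.4218e-7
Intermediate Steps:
y = 121 (y = (-11)**2 = 121)
((-1062 + y*687) - 484037)/((-990537 + K)*(86038 + 423221) + T(977)) = ((-1062 + 121*687) - 484037)/((-990537 - 2268731)*(86038 + 423221) + 977) = ((-1062 + 83127) - 484037)/(-3259268*509259 + 977) = (82065 - 484037)/(-1659811562412 + 977) = -401972/(-1659811561435) = -401972*(-1/1659811561435) = 401972/1659811561435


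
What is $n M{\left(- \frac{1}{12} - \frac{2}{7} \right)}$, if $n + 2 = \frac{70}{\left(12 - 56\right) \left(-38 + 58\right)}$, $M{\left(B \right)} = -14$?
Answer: $\frac{1281}{44} \approx 29.114$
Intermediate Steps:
$n = - \frac{183}{88}$ ($n = -2 + \frac{70}{\left(12 - 56\right) \left(-38 + 58\right)} = -2 + \frac{70}{\left(-44\right) 20} = -2 + \frac{70}{-880} = -2 + 70 \left(- \frac{1}{880}\right) = -2 - \frac{7}{88} = - \frac{183}{88} \approx -2.0795$)
$n M{\left(- \frac{1}{12} - \frac{2}{7} \right)} = \left(- \frac{183}{88}\right) \left(-14\right) = \frac{1281}{44}$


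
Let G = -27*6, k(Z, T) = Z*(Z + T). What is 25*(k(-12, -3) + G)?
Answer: 450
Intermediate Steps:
k(Z, T) = Z*(T + Z)
G = -162
25*(k(-12, -3) + G) = 25*(-12*(-3 - 12) - 162) = 25*(-12*(-15) - 162) = 25*(180 - 162) = 25*18 = 450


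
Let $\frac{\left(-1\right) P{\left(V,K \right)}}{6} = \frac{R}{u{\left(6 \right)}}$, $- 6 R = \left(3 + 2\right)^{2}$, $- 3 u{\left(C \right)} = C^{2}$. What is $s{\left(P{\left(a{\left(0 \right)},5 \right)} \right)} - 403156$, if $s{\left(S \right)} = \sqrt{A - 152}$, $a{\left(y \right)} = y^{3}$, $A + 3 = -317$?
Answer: $-403156 + 2 i \sqrt{118} \approx -4.0316 \cdot 10^{5} + 21.726 i$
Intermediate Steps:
$A = -320$ ($A = -3 - 317 = -320$)
$u{\left(C \right)} = - \frac{C^{2}}{3}$
$R = - \frac{25}{6}$ ($R = - \frac{\left(3 + 2\right)^{2}}{6} = - \frac{5^{2}}{6} = \left(- \frac{1}{6}\right) 25 = - \frac{25}{6} \approx -4.1667$)
$P{\left(V,K \right)} = - \frac{25}{12}$ ($P{\left(V,K \right)} = - 6 \left(- \frac{25}{6 \left(- \frac{6^{2}}{3}\right)}\right) = - 6 \left(- \frac{25}{6 \left(\left(- \frac{1}{3}\right) 36\right)}\right) = - 6 \left(- \frac{25}{6 \left(-12\right)}\right) = - 6 \left(\left(- \frac{25}{6}\right) \left(- \frac{1}{12}\right)\right) = \left(-6\right) \frac{25}{72} = - \frac{25}{12}$)
$s{\left(S \right)} = 2 i \sqrt{118}$ ($s{\left(S \right)} = \sqrt{-320 - 152} = \sqrt{-472} = 2 i \sqrt{118}$)
$s{\left(P{\left(a{\left(0 \right)},5 \right)} \right)} - 403156 = 2 i \sqrt{118} - 403156 = -403156 + 2 i \sqrt{118}$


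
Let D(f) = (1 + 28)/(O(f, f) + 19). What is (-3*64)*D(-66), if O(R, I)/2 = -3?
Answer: -5568/13 ≈ -428.31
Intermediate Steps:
O(R, I) = -6 (O(R, I) = 2*(-3) = -6)
D(f) = 29/13 (D(f) = (1 + 28)/(-6 + 19) = 29/13)
(-3*64)*D(-66) = -3*64*(29/13) = -192*29/13 = -5568/13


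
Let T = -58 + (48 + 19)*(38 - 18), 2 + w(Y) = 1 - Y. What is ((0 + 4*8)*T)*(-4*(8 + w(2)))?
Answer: -820480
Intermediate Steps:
w(Y) = -1 - Y (w(Y) = -2 + (1 - Y) = -1 - Y)
T = 1282 (T = -58 + 67*20 = -58 + 1340 = 1282)
((0 + 4*8)*T)*(-4*(8 + w(2))) = ((0 + 4*8)*1282)*(-4*(8 + (-1 - 1*2))) = ((0 + 32)*1282)*(-4*(8 + (-1 - 2))) = (32*1282)*(-4*(8 - 3)) = 41024*(-4*5) = 41024*(-20) = -820480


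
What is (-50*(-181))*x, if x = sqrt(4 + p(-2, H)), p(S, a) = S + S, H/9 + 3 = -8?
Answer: 0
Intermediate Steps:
H = -99 (H = -27 + 9*(-8) = -27 - 72 = -99)
p(S, a) = 2*S
x = 0 (x = sqrt(4 + 2*(-2)) = sqrt(4 - 4) = sqrt(0) = 0)
(-50*(-181))*x = -50*(-181)*0 = 9050*0 = 0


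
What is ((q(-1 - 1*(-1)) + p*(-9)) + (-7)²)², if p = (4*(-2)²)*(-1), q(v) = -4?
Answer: 35721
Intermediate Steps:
p = -16 (p = (4*4)*(-1) = 16*(-1) = -16)
((q(-1 - 1*(-1)) + p*(-9)) + (-7)²)² = ((-4 - 16*(-9)) + (-7)²)² = ((-4 + 144) + 49)² = (140 + 49)² = 189² = 35721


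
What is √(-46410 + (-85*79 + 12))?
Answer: I*√53113 ≈ 230.46*I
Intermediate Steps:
√(-46410 + (-85*79 + 12)) = √(-46410 + (-6715 + 12)) = √(-46410 - 6703) = √(-53113) = I*√53113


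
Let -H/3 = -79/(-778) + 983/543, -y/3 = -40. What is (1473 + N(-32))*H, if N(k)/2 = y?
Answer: -1383540423/140818 ≈ -9825.0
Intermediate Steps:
y = 120 (y = -3*(-40) = 120)
H = -807671/140818 (H = -3*(-79/(-778) + 983/543) = -3*(-79*(-1/778) + 983*(1/543)) = -3*(79/778 + 983/543) = -3*807671/422454 = -807671/140818 ≈ -5.7356)
N(k) = 240 (N(k) = 2*120 = 240)
(1473 + N(-32))*H = (1473 + 240)*(-807671/140818) = 1713*(-807671/140818) = -1383540423/140818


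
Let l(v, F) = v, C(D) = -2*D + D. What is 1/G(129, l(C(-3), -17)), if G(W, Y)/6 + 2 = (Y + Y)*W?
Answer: 1/4632 ≈ 0.00021589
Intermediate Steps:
C(D) = -D
G(W, Y) = -12 + 12*W*Y (G(W, Y) = -12 + 6*((Y + Y)*W) = -12 + 6*((2*Y)*W) = -12 + 6*(2*W*Y) = -12 + 12*W*Y)
1/G(129, l(C(-3), -17)) = 1/(-12 + 12*129*(-1*(-3))) = 1/(-12 + 12*129*3) = 1/(-12 + 4644) = 1/4632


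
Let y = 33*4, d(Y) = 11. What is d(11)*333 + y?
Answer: 3795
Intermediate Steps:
y = 132
d(11)*333 + y = 11*333 + 132 = 3663 + 132 = 3795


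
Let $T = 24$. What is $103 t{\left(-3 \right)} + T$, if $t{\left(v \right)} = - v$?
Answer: $333$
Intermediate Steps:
$103 t{\left(-3 \right)} + T = 103 \left(\left(-1\right) \left(-3\right)\right) + 24 = 103 \cdot 3 + 24 = 309 + 24 = 333$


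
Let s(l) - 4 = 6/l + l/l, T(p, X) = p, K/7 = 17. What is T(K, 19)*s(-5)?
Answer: 2261/5 ≈ 452.20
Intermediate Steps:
K = 119 (K = 7*17 = 119)
s(l) = 5 + 6/l (s(l) = 4 + (6/l + l/l) = 4 + (6/l + 1) = 4 + (1 + 6/l) = 5 + 6/l)
T(K, 19)*s(-5) = 119*(5 + 6/(-5)) = 119*(5 + 6*(-⅕)) = 119*(5 - 6/5) = 119*(19/5) = 2261/5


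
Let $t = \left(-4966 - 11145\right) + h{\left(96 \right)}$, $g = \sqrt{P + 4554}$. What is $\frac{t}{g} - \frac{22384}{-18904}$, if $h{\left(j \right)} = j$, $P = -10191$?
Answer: $\frac{2798}{2363} + \frac{16015 i \sqrt{5637}}{5637} \approx 1.1841 + 213.31 i$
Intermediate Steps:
$g = i \sqrt{5637}$ ($g = \sqrt{-10191 + 4554} = \sqrt{-5637} = i \sqrt{5637} \approx 75.08 i$)
$t = -16015$ ($t = \left(-4966 - 11145\right) + 96 = -16111 + 96 = -16015$)
$\frac{t}{g} - \frac{22384}{-18904} = - \frac{16015}{i \sqrt{5637}} - \frac{22384}{-18904} = - 16015 \left(- \frac{i \sqrt{5637}}{5637}\right) - - \frac{2798}{2363} = \frac{16015 i \sqrt{5637}}{5637} + \frac{2798}{2363} = \frac{2798}{2363} + \frac{16015 i \sqrt{5637}}{5637}$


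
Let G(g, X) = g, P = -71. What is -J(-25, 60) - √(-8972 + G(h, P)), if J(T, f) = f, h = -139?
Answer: -60 - I*√9111 ≈ -60.0 - 95.452*I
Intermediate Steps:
-J(-25, 60) - √(-8972 + G(h, P)) = -1*60 - √(-8972 - 139) = -60 - √(-9111) = -60 - I*√9111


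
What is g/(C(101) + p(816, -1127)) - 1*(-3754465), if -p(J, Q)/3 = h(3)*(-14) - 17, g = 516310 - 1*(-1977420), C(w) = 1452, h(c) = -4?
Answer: 1002940901/267 ≈ 3.7563e+6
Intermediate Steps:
g = 2493730 (g = 516310 + 1977420 = 2493730)
p(J, Q) = -117 (p(J, Q) = -3*(-4*(-14) - 17) = -3*(56 - 17) = -3*39 = -117)
g/(C(101) + p(816, -1127)) - 1*(-3754465) = 2493730/(1452 - 117) - 1*(-3754465) = 2493730/1335 + 3754465 = 2493730*(1/1335) + 3754465 = 498746/267 + 3754465 = 1002940901/267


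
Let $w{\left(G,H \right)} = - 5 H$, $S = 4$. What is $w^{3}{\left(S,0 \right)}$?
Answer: $0$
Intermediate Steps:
$w^{3}{\left(S,0 \right)} = \left(\left(-5\right) 0\right)^{3} = 0^{3} = 0$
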